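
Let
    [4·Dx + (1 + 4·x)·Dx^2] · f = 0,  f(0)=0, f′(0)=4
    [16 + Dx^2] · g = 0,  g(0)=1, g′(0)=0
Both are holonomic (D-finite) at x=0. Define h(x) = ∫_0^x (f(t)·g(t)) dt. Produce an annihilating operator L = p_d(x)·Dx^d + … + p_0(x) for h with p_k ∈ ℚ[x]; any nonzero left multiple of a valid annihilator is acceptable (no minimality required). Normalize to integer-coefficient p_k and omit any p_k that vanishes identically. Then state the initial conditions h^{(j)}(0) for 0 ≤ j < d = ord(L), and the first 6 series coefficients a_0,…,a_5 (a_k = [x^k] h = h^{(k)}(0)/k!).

f: a_k = 0, 4, -8, 64/3, -64, 1024/5, …
g: a_k = 1, 0, -8, 0, 32/3, 0, …
Product ⇒ symmetric product L₀, ord ≤ 4.
Integrate: L := L₀·Dx.
L = (-768 + 6144·x + 77824·x^2 + 262144·x^3 + 262144·x^4)·Dx + (256 + 5120·x + 24576·x^2 + 32768·x^3)·Dx^2 + (1280·x + 10752·x^2 + 32768·x^3 + 32768·x^4)·Dx^3 + (16 + 320·x + 1536·x^2 + 2048·x^3)·Dx^4 + (3 + 56·x + 368·x^2 + 1024·x^3 + 1024·x^4)·Dx^5  (order 5).
h: a_k = 0, 0, 2, -8/3, -8/3, 0, …
ICs: h(0) = 0, h′(0) = 0, h′′(0) = 4, h′′′(0) = -16, h′′′′(0) = -64.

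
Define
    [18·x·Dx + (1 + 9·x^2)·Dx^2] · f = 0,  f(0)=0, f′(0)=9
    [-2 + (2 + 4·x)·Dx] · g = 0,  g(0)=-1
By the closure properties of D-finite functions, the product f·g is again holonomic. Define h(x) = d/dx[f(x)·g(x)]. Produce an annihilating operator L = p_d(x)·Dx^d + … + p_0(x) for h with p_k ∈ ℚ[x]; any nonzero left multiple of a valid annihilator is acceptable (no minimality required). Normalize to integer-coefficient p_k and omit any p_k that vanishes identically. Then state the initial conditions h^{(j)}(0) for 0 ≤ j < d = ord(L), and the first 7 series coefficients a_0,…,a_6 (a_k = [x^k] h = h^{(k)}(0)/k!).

f: a_k = 0, 9, 0, -27, 0, 729/5, 0, …
g: a_k = -1, -1, 1/2, -1/2, 5/8, -7/8, 21/16, …
Product ⇒ symmetric product L₀, ord ≤ 2.
h=h₀': d/dx-closure on L₀ ⇒ L.
L = (5 + 60·x - 84·x^2 - 324·x^3 - 81·x^4) + (8 + 58·x + 18·x^2 - 618·x^3 - 1134·x^4 - 324·x^5)·Dx + (1 - 2·x - 14·x^2 - 54·x^3 - 219·x^4 - 324·x^5 - 108·x^6)·Dx^2  (order 2).
h: a_k = -9, -18, 189/2, 90, -6147/8, -16821/20, 562869/80, …
ICs: h(0) = -9, h′(0) = -18.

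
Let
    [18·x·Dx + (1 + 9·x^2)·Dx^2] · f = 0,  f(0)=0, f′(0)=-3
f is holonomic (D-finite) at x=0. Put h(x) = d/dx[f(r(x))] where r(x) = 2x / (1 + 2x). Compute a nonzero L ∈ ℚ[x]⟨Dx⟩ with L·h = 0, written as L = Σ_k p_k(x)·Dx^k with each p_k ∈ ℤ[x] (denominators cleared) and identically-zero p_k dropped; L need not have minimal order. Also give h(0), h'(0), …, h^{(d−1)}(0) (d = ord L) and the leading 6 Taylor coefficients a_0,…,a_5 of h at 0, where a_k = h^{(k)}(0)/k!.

L = (4 + 80·x) + (1 + 4·x + 40·x^2)·Dx  (order 1).
h: a_k = -6, 24, 144, -1536, 384, 59904, …
ICs: h(0) = -6.

f: a_k = 0, -3, 0, 9, 0, -243/5, …
Change of var in L_f (x↦r) gives L₀.
Derive L from L₀ (diff closure).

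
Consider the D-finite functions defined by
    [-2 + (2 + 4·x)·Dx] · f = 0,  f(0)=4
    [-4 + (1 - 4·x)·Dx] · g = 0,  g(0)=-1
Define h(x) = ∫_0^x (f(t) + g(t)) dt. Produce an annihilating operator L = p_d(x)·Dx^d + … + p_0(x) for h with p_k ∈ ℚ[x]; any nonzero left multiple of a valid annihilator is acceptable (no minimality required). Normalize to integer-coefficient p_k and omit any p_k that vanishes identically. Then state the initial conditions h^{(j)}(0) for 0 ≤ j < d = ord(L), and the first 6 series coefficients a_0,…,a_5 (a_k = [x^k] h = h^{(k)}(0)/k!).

L = (12 + 16·x)·Dx + (-11 - 40·x - 48·x^2)·Dx^2 + (1 + 2·x - 16·x^2 - 32·x^3)·Dx^3  (order 3).
h: a_k = 0, 3, 0, -6, -31/2, -517/10, …
ICs: h(0) = 0, h′(0) = 3, h′′(0) = 0.

f: a_k = 4, 4, -2, 2, -5/2, 7/2, …
g: a_k = -1, -4, -16, -64, -256, -1024, …
Sum ⇒ L₀ = lclm(L_f,L_g) in ℚ(x)⟨Dx⟩.
Integrate: L := L₀·Dx.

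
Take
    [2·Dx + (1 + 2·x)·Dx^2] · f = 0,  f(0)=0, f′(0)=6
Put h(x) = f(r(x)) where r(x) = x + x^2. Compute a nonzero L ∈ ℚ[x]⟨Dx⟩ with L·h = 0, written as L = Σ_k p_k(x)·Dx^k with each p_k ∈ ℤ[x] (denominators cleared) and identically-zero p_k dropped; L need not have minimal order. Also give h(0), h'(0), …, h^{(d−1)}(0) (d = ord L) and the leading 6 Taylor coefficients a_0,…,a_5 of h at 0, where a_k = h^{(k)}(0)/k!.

f: a_k = 0, 6, -6, 8, -12, 96/5, …
Change of var in L_f (x↦r) gives L₀.
L = (4·x + 4·x^2)·Dx + (1 + 4·x + 6·x^2 + 4·x^3)·Dx^2  (order 2).
h: a_k = 0, 6, 0, -4, 6, -24/5, …
ICs: h(0) = 0, h′(0) = 6.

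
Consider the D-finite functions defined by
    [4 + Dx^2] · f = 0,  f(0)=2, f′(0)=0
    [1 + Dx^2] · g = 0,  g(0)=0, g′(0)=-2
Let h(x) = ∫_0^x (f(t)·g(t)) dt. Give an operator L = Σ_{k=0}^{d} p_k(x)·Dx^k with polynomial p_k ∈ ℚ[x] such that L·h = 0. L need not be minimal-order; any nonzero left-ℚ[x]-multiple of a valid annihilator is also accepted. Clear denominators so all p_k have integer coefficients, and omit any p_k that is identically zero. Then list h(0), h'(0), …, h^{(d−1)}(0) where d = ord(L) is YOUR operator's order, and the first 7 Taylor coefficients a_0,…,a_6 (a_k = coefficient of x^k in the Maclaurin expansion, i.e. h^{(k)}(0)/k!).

f: a_k = 2, 0, -4, 0, 4/3, 0, -8/45, …
g: a_k = 0, -2, 0, 1/3, 0, -1/60, 0, …
Product ⇒ symmetric product L₀, ord ≤ 4.
h=∫₀ˣh₀: take L = L₀·Dx.
L = 9·Dx + 10·Dx^3 + Dx^5  (order 5).
h: a_k = 0, 0, -2, 0, 13/6, 0, -121/180, …
ICs: h(0) = 0, h′(0) = 0, h′′(0) = -4, h′′′(0) = 0, h′′′′(0) = 52.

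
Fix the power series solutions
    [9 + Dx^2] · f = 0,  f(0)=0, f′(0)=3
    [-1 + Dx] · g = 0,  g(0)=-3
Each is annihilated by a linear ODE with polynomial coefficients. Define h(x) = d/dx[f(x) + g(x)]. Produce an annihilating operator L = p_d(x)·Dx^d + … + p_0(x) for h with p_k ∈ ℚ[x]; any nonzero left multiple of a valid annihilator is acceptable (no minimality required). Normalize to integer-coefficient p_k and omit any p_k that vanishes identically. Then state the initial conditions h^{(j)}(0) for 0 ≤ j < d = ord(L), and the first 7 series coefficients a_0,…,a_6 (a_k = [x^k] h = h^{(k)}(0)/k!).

f: a_k = 0, 3, 0, -9/2, 0, 81/40, 0, …
g: a_k = -3, -3, -3/2, -1/2, -1/8, -1/40, -1/240, …
Weyl lclm of L_f,L_g ⇒ L₀ (ord ≤ 3).
h₀' ⇒ L via d/dx closure of L₀.
L = 9 - 9·Dx + Dx^2 - Dx^3  (order 3).
h: a_k = 0, -3, -15, -1/2, 10, -1/40, -73/24, …
ICs: h(0) = 0, h′(0) = -3, h′′(0) = -30.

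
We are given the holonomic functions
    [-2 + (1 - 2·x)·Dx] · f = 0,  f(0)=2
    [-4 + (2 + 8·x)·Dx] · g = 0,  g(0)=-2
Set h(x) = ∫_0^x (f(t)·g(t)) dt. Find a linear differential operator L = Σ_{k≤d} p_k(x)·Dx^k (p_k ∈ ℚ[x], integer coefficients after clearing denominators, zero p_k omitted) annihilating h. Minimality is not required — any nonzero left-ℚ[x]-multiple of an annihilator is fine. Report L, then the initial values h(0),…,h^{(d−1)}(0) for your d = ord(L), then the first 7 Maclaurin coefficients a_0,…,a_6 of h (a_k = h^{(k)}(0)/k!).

f: a_k = 2, 4, 8, 16, 32, 64, 128, …
g: a_k = -2, -4, 4, -8, 20, -56, 168, …
f·g: L₀ = L_f ⊗_s L_g, ord ≤ 1·1.
Integrate: L := L₀·Dx.
L = (4 + 4·x)·Dx + (-1 - 2·x + 8·x^2)·Dx^2  (order 2).
h: a_k = 0, -4, -8, -8, -16, -88/5, -48, …
ICs: h(0) = 0, h′(0) = -4.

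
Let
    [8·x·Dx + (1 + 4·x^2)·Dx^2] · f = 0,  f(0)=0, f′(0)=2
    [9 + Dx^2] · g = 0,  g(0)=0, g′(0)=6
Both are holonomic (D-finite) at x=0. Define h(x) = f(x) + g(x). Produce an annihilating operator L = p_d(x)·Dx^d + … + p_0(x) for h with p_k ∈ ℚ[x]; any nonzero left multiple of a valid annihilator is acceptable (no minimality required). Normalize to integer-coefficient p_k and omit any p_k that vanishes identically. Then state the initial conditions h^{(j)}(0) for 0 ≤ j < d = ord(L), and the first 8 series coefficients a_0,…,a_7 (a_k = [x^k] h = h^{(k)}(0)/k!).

L = (-2808·x + 19008·x^3 + 10368·x^5)·Dx + (9 + 1548·x^2 + 7344·x^4 + 5184·x^6)·Dx^2 + (-312·x + 2112·x^3 + 1152·x^5)·Dx^3 + (1 + 172·x^2 + 816·x^4 + 576·x^6)·Dx^4  (order 4).
h: a_k = 0, 8, 0, -35/3, 0, 209/20, 0, -5363/280, …
ICs: h(0) = 0, h′(0) = 8, h′′(0) = 0, h′′′(0) = -70.

f: a_k = 0, 2, 0, -8/3, 0, 32/5, 0, -128/7, …
g: a_k = 0, 6, 0, -9, 0, 81/20, 0, -243/280, …
Weyl lclm of L_f,L_g ⇒ L₀ (ord ≤ 4).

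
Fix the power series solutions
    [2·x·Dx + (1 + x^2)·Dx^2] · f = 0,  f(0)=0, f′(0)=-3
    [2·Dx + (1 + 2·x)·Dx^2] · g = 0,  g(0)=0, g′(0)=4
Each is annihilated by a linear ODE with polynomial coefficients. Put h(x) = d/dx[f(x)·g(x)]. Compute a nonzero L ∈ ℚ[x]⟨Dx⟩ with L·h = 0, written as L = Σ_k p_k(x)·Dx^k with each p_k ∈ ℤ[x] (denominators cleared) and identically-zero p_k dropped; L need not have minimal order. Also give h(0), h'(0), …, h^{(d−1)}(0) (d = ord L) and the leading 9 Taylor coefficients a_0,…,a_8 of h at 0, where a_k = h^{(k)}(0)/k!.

f: a_k = 0, -3, 0, 1, 0, -3/5, 0, 3/7, 0, …
g: a_k = 0, 4, -4, 16/3, -8, 64/5, -64/3, 256/7, -64, …
L₀ := L_f ⊗_s L_g (sym. prod.), ord ≤ 4.
h=h₀': d/dx-closure on L₀ ⇒ L.
L = (24 + 80·x + 88·x^2 + 240·x^3 + 240·x^4 + 208·x^5 + 16·x^7) + (12 + 80·x + 332·x^2 + 608·x^3 + 880·x^4 + 744·x^5 + 560·x^6 + 24·x^7 + 56·x^8)·Dx + (12 + 52·x + 168·x^2 + 372·x^3 + 516·x^4 + 564·x^5 + 384·x^6 + 276·x^7 + 24·x^8 + 32·x^9)·Dx^2 + (2 + 12·x + 34·x^2 + 64·x^3 + 87·x^4 + 96·x^5 + 84·x^6 + 48·x^7 + 33·x^8 + 4·x^9 + 4·x^10)·Dx^3  (order 3).
h: a_k = 0, -24, 36, -48, 100, -1064/5, 2044/5, -3936/5, 54732/35, …
ICs: h(0) = 0, h′(0) = -24, h′′(0) = 72.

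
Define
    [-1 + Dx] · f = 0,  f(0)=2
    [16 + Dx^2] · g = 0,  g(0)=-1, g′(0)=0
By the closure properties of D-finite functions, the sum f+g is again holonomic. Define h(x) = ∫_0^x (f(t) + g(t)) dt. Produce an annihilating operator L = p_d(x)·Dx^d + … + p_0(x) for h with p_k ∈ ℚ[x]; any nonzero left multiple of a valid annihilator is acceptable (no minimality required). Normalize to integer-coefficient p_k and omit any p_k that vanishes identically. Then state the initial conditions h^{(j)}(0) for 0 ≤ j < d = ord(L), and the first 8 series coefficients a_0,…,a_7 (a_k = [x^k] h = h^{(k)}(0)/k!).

f: a_k = 2, 2, 1, 1/3, 1/12, 1/60, 1/360, 1/2520, …
g: a_k = -1, 0, 8, 0, -32/3, 0, 256/45, 0, …
L₀ := lclm(L_f,L_g); ord L₀ ≤ 1+2.
∫: right-multiply L₀ by Dx.
L = -16·Dx + 16·Dx^2 - Dx^3 + Dx^4  (order 4).
h: a_k = 0, 1, 1, 3, 1/12, -127/60, 1/360, 683/840, …
ICs: h(0) = 0, h′(0) = 1, h′′(0) = 2, h′′′(0) = 18.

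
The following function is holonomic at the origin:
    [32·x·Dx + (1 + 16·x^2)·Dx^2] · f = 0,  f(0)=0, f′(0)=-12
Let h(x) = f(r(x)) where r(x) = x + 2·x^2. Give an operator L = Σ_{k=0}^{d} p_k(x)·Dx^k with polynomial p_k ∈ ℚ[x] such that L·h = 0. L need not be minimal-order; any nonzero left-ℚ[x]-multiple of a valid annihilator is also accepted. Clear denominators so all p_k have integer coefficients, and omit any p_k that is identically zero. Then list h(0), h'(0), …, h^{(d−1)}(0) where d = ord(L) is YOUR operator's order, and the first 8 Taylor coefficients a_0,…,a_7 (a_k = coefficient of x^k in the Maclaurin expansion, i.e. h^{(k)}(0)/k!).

f: a_k = 0, -12, 0, 64, 0, -3072/5, 0, 49152/7, …
Change of var in L_f (x↦r) gives L₀.
L = (-4 + 32·x + 256·x^2 + 768·x^3 + 768·x^4)·Dx + (1 + 4·x + 16·x^2 + 128·x^3 + 320·x^4 + 256·x^5)·Dx^2  (order 2).
h: a_k = 0, -12, -24, 64, 384, 768/5, -5632, -122880/7, …
ICs: h(0) = 0, h′(0) = -12.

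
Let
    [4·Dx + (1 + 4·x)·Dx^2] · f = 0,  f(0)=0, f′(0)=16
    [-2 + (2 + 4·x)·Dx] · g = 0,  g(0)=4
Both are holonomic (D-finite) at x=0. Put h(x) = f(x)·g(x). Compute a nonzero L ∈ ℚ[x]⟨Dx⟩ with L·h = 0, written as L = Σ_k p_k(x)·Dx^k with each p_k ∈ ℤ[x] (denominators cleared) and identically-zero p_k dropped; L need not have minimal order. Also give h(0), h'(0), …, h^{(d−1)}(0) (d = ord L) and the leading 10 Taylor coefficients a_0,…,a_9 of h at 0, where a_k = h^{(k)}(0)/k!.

f: a_k = 0, 16, -32, 256/3, -256, 4096/5, -8192/3, 65536/7, -32768, 1048576/9, …
g: a_k = 4, 4, -2, 2, -5/2, 7/2, -21/4, 33/4, -429/32, 715/32, …
Product ⇒ symmetric product L₀, ord ≤ 2.
L = (-1 + 4·x) + (2 + 4·x)·Dx + (1 + 8·x + 20·x^2 + 16·x^3)·Dx^2  (order 2).
h: a_k = 0, 64, -64, 544/3, -1760/3, 29672/15, -34136/5, 838836/35, -2984956/35, 38670077/126, …
ICs: h(0) = 0, h′(0) = 64.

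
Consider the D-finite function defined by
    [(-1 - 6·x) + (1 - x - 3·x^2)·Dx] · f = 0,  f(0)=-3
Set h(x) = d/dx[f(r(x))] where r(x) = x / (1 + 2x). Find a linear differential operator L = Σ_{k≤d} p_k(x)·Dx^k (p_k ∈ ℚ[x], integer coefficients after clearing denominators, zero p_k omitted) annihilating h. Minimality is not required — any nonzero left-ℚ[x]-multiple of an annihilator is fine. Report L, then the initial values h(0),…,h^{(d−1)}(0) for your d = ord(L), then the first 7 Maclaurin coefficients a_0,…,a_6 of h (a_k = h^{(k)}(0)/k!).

f: a_k = -3, -3, -12, -21, -57, -120, -291, …
Change of var in L_f (x↦r) gives L₀.
h=h₀': d/dx-closure on L₀ ⇒ L.
L = (4 + 6·x + 30·x^2 + 32·x^3) + (-1 - 13·x - 45·x^2 - 38·x^3 + 16·x^4)·Dx  (order 1).
h: a_k = -3, -12, 45, -204, 840, -3330, 12831, …
ICs: h(0) = -3.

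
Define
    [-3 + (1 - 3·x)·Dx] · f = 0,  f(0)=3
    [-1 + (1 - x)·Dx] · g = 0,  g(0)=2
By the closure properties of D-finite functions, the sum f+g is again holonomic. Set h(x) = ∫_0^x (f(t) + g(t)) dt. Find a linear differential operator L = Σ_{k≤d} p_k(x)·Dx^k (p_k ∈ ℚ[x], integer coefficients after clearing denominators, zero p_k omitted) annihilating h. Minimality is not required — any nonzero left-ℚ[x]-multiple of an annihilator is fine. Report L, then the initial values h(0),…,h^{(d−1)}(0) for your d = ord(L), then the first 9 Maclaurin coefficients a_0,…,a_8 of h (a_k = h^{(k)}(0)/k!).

f: a_k = 3, 9, 27, 81, 243, 729, 2187, 6561, 19683, …
g: a_k = 2, 2, 2, 2, 2, 2, 2, 2, 2, …
L₀ := lclm(L_f,L_g); ord L₀ ≤ 1+1.
h=∫h₀ ⇒ L = L₀·Dx.
L = -6·Dx + (8 - 12·x)·Dx^2 + (-1 + 4·x - 3·x^2)·Dx^3  (order 3).
h: a_k = 0, 5, 11/2, 29/3, 83/4, 49, 731/6, 2189/7, 6563/8, …
ICs: h(0) = 0, h′(0) = 5, h′′(0) = 11.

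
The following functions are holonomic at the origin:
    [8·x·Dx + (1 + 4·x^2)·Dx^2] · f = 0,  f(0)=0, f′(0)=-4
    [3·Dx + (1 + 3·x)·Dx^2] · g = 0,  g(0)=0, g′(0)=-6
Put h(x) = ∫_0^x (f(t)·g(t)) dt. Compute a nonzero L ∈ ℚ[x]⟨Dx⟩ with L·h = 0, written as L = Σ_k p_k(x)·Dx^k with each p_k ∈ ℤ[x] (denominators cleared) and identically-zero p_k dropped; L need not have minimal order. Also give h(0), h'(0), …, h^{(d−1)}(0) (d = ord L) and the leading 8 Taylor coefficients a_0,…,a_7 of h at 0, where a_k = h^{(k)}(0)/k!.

L = (1632 + 8496·x + 23040·x^2 + 110016·x^3 + 207360·x^4 + 269568·x^5 + 82944·x^7)·Dx^2 + (418 + 6672·x + 44112·x^2 + 151488·x^3 + 393984·x^4 + 642816·x^5 + 725760·x^6 + 82944·x^7 + 290304·x^8)·Dx^3 + (204 + 1844·x + 12096·x^2 + 47408·x^3 + 122880·x^4 + 240192·x^5 + 331776·x^6 + 361728·x^7 + 82944·x^8 + 165888·x^9)·Dx^4 + (25 + 246·x + 1217·x^2 + 4128·x^3 + 10624·x^4 + 22080·x^5 + 34272·x^6 + 41472·x^7 + 43776·x^8 + 13824·x^9 + 20736·x^10)·Dx^5  (order 5).
h: a_k = 0, 0, 0, 8, -9, 8, -19, 264/5, …
ICs: h(0) = 0, h′(0) = 0, h′′(0) = 0, h′′′(0) = 48, h′′′′(0) = -216.

f: a_k = 0, -4, 0, 16/3, 0, -64/5, 0, 256/7, …
g: a_k = 0, -6, 9, -18, 81/2, -486/5, 243, -4374/7, …
L₀ := L_f ⊗_s L_g (sym. prod.), ord ≤ 4.
Integrate: L := L₀·Dx.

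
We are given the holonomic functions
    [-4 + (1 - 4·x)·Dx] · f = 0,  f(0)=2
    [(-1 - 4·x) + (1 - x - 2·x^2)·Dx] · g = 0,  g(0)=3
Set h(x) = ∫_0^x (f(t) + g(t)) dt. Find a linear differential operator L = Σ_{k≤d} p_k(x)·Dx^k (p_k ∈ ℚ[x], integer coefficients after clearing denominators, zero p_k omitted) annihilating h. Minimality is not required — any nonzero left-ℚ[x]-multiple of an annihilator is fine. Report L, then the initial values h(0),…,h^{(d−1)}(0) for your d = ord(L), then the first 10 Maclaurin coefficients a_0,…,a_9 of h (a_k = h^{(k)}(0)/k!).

f: a_k = 2, 8, 32, 128, 512, 2048, 8192, 32768, 131072, 524288, …
g: a_k = 3, 3, 9, 15, 33, 63, 129, 255, 513, 1023, …
f+g: L₀ = lclm(L_f,L_g), ord ≤ 1+1.
h=∫₀ˣh₀: take L = L₀·Dx.
L = (-8 - 144·x + 96·x^2 - 128·x^3)·Dx + (26 - 28·x - 120·x^2 + 128·x^3 - 256·x^4)·Dx^2 + (-3 + 19·x - 34·x^2 + 24·x^3 + 16·x^4 - 64·x^5)·Dx^3  (order 3).
h: a_k = 0, 5, 11/2, 41/3, 143/4, 109, 2111/6, 8321/7, 33023/8, 131585/9, …
ICs: h(0) = 0, h′(0) = 5, h′′(0) = 11.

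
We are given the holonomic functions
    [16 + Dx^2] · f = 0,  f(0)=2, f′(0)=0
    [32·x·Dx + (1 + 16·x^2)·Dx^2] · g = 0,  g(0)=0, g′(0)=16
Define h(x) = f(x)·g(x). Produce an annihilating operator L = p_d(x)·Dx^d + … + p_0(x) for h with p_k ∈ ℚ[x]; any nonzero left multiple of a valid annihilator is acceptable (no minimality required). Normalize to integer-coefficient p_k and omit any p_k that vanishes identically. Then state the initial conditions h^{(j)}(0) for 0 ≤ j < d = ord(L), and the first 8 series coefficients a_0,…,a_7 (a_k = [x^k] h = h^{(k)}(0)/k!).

L = (1280 + 53248·x^2 + 360448·x^4 + 2097152·x^6 + 8388608·x^8) + (1536·x + 40960·x^3 + 393216·x^5 + 2097152·x^7)·Dx + (96 + 4096·x^2 + 36864·x^4 + 262144·x^6 + 1048576·x^8)·Dx^2 + (96·x + 2560·x^3 + 24576·x^5 + 131072·x^7)·Dx^3 + (1 + 48·x^2 + 896·x^4 + 8192·x^6 + 32768·x^8)·Dx^4  (order 4).
h: a_k = 0, 32, 0, -1280/3, 0, 50176/15, 0, -10657792/315, …
ICs: h(0) = 0, h′(0) = 32, h′′(0) = 0, h′′′(0) = -2560.

f: a_k = 2, 0, -16, 0, 64/3, 0, -512/45, 0, …
g: a_k = 0, 16, 0, -256/3, 0, 4096/5, 0, -65536/7, …
Sym-product of L_f,L_g gives L₀ (≤ ord 4).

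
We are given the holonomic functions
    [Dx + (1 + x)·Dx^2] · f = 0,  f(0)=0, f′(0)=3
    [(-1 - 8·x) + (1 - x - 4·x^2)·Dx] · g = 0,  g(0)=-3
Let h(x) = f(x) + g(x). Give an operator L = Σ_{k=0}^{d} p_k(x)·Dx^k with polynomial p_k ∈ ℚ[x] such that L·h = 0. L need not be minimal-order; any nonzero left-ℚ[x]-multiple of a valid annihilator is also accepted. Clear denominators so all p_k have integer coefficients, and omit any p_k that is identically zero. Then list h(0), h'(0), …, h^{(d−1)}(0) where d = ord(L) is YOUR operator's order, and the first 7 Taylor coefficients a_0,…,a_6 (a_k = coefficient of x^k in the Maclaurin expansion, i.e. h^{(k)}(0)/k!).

f: a_k = 0, 3, -3/2, 1, -3/4, 3/5, -1/2, …
g: a_k = -3, -3, -15, -27, -87, -195, -543, …
Weyl lclm of L_f,L_g ⇒ L₀ (ord ≤ 3).
L = (-74 - 562·x - 1120·x^2 - 1728·x^3 - 768·x^4)·Dx + (-52 - 576·x - 1636·x^2 - 3264·x^3 - 3488·x^4 - 1280·x^5)·Dx^2 + (11 + 41·x + 53·x^2 - 185·x^3 - 704·x^4 - 752·x^5 - 256·x^6)·Dx^3  (order 3).
h: a_k = -3, 0, -33/2, -26, -351/4, -972/5, -1087/2, …
ICs: h(0) = -3, h′(0) = 0, h′′(0) = -33.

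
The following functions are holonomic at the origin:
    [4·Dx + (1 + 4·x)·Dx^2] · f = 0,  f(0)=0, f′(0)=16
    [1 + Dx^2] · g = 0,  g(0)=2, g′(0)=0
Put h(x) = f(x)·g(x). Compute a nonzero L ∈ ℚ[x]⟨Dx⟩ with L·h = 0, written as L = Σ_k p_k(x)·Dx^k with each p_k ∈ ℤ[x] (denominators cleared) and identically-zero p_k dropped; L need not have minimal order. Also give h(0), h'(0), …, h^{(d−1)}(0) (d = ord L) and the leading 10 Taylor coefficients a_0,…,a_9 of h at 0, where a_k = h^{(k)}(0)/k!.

f: a_k = 0, 16, -32, 256/3, -256, 4096/5, -8192/3, 65536/7, -32768, 1048576/9, …
g: a_k = 2, 0, -1, 0, 1/12, 0, -1/360, 0, 1/20160, 0, …
Product ⇒ symmetric product L₀, ord ≤ 4.
L = (-147 - 144·x - 224·x^2 + 256·x^3 + 256·x^4) + (-56 - 160·x + 384·x^2 + 512·x^3)·Dx + (-150 - 160·x - 192·x^2 + 512·x^3 + 512·x^4)·Dx^2 + (-56 - 160·x + 384·x^2 + 512·x^3)·Dx^3 + (-3 - 16·x + 32·x^2 + 256·x^3 + 256·x^4)·Dx^4  (order 4).
h: a_k = 0, 32, -64, 464/3, -480, 7772/5, -5208, 1880806/105, -2827196/45, 169134311/756, …
ICs: h(0) = 0, h′(0) = 32, h′′(0) = -128, h′′′(0) = 928.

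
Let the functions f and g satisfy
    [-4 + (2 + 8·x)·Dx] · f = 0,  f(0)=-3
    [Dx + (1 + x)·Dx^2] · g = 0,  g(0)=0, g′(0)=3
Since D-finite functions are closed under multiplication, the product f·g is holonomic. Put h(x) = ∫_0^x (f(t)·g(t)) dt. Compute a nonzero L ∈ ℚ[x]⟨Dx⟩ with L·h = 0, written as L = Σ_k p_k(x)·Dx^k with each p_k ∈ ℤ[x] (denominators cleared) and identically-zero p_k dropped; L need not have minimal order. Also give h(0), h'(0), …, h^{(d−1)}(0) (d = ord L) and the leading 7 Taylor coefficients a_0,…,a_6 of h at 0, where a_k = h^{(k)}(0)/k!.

f: a_k = -3, -6, 6, -12, 30, -84, 252, …
g: a_k = 0, 3, -3/2, 1, -3/4, 3/5, -1/2, …
Sym-product of L_f,L_g gives L₀ (≤ ord 2).
∫: right-multiply L₀ by Dx.
L = (10 + 4·x)·Dx + (-3 - 12·x)·Dx^2 + (1 + 9·x + 24·x^2 + 16·x^3)·Dx^3  (order 3).
h: a_k = 0, 0, -9/2, -9/2, 6, -39/4, 389/20, …
ICs: h(0) = 0, h′(0) = 0, h′′(0) = -9.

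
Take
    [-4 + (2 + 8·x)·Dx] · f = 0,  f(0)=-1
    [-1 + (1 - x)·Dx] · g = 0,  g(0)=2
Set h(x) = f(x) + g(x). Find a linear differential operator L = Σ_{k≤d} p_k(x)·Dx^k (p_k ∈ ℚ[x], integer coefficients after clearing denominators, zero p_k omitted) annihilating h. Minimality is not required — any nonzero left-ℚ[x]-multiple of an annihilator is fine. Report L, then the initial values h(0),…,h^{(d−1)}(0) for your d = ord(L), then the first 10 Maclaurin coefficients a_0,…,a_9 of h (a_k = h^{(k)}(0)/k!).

L = (8 + 12·x) + (-6 - 8·x - 36·x^2)·Dx + (-1 + 3·x + 22·x^2 - 24·x^3)·Dx^2  (order 2).
h: a_k = 1, 0, 4, -2, 12, -26, 86, -262, 860, -2858, …
ICs: h(0) = 1, h′(0) = 0.

f: a_k = -1, -2, 2, -4, 10, -28, 84, -264, 858, -2860, …
g: a_k = 2, 2, 2, 2, 2, 2, 2, 2, 2, 2, …
L₀ := lclm(L_f,L_g); ord L₀ ≤ 1+1.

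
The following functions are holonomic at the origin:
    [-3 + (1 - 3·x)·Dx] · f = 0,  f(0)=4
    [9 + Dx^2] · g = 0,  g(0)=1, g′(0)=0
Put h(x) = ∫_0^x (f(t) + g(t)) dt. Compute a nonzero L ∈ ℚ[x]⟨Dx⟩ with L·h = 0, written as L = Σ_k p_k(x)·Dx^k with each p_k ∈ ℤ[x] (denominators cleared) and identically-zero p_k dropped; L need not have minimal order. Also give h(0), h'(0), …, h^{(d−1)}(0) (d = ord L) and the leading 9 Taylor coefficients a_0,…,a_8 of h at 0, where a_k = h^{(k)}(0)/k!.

L = (63 - 54·x + 81·x^2)·Dx + (-9 + 45·x - 81·x^2 + 81·x^3)·Dx^2 + (7 - 6·x + 9·x^2)·Dx^3 + (-1 + 5·x - 9·x^2 + 9·x^3)·Dx^4  (order 4).
h: a_k = 0, 5, 6, 21/2, 27, 2619/40, 162, 233199/560, 2187/2, …
ICs: h(0) = 0, h′(0) = 5, h′′(0) = 12, h′′′(0) = 63.

f: a_k = 4, 12, 36, 108, 324, 972, 2916, 8748, 26244, …
g: a_k = 1, 0, -9/2, 0, 27/8, 0, -81/80, 0, 729/4480, …
L₀ := lclm(L_f,L_g); ord L₀ ≤ 1+2.
∫: right-multiply L₀ by Dx.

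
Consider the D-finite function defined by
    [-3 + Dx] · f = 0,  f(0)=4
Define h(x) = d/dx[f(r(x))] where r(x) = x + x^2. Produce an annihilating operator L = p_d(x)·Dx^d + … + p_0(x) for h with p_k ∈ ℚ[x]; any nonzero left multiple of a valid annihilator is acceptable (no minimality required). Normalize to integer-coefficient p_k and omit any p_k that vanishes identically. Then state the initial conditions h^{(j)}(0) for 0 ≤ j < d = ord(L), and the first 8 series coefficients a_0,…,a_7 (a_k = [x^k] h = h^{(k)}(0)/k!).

L = (5 + 12·x + 12·x^2) + (-1 - 2·x)·Dx  (order 1).
h: a_k = 12, 60, 162, 342, 1161/2, 8613/10, 4509/4, 188217/140, …
ICs: h(0) = 12.

f: a_k = 4, 12, 18, 18, 27/2, 81/10, 81/20, 243/140, …
f∘r: x↦r, Dx↦Dx/r' in L_f ⇒ L₀.
h₀' ⇒ L via d/dx closure of L₀.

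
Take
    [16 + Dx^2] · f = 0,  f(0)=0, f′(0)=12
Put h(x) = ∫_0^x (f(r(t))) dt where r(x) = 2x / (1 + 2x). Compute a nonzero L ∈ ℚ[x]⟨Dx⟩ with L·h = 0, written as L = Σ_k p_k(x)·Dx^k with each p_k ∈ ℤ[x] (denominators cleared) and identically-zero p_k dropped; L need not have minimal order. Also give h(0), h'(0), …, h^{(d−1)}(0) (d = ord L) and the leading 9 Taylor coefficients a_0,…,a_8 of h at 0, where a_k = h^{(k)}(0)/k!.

f: a_k = 0, 12, 0, -32, 0, 128/5, 0, -1024/105, 0, …
Substitute x→r, Dx→(1/r')Dx; clear ⇒ L₀.
h=∫h₀ ⇒ L = L₀·Dx.
L = 64·Dx + (4 + 24·x + 48·x^2 + 32·x^3)·Dx^2 + (1 + 8·x + 24·x^2 + 32·x^3 + 16·x^4)·Dx^3  (order 3).
h: a_k = 0, 0, 12, -16, -40, 1344/5, -12352/15, 11520/7, -157504/105, …
ICs: h(0) = 0, h′(0) = 0, h′′(0) = 24.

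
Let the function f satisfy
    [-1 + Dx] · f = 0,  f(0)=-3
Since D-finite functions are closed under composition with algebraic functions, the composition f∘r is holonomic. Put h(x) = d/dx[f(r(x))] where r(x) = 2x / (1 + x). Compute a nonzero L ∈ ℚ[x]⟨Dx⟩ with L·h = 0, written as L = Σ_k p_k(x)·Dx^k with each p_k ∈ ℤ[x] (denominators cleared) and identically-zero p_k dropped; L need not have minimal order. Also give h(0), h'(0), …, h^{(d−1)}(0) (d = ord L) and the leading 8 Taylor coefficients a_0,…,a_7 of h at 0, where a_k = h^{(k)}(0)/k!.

f: a_k = -3, -3, -3/2, -1/2, -1/8, -1/40, -1/240, -1/1680, …
L₀ from L_f via x↦r, Dx↦r'^{-1}Dx.
Derive L from L₀ (diff closure).
L = -2·x + (-1 - 2·x - x^2)·Dx  (order 1).
h: a_k = -6, 0, 6, -8, 6, -8/5, -10/3, 256/35, …
ICs: h(0) = -6.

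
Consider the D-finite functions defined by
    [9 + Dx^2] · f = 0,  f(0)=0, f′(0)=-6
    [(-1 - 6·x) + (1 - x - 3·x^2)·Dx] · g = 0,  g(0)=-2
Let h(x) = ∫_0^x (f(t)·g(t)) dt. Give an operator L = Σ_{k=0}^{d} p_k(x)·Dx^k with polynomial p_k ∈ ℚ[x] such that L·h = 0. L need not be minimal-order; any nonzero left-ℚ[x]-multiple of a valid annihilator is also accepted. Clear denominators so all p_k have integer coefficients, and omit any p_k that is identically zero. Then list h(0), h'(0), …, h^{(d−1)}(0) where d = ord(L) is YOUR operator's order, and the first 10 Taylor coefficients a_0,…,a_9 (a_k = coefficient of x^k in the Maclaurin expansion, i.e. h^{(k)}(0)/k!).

L = (-3 + 9·x + 27·x^2)·Dx + (2 + 12·x)·Dx^2 + (-1 + x + 3·x^2)·Dx^3  (order 3).
h: a_k = 0, 0, 6, 4, 15/2, 66/5, 547/20, 3621/70, 119373/1120, 18097/84, …
ICs: h(0) = 0, h′(0) = 0, h′′(0) = 12.

f: a_k = 0, -6, 0, 9, 0, -81/20, 0, 243/280, 0, -243/2240, …
g: a_k = -2, -2, -8, -14, -38, -80, -194, -434, -1016, -2318, …
Sym-product of L_f,L_g gives L₀ (≤ ord 2).
Integrate: L := L₀·Dx.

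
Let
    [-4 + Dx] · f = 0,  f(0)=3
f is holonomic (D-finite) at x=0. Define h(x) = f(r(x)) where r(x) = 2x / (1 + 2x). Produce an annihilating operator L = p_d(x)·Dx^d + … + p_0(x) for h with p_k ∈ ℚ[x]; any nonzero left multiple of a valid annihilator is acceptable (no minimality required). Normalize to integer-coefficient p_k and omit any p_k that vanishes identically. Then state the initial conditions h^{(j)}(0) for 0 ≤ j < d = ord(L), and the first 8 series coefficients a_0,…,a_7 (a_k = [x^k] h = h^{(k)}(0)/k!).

f: a_k = 3, 12, 24, 32, 32, 128/5, 256/15, 1024/105, …
L₀ from L_f via x↦r, Dx↦r'^{-1}Dx.
L = -8 + (1 + 4·x + 4·x^2)·Dx  (order 1).
h: a_k = 3, 24, 48, -32, -64, 896/5, -2816/15, -8704/105, …
ICs: h(0) = 3.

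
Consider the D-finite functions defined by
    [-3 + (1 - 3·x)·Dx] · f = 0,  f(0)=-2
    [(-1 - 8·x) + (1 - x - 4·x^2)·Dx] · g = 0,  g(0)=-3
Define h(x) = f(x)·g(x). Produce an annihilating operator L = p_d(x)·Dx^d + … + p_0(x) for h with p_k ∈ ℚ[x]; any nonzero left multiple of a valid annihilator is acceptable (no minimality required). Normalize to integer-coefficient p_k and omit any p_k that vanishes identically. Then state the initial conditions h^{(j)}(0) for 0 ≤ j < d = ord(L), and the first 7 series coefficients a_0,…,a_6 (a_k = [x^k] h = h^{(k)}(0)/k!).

L = (-4 - 2·x + 36·x^2) + (1 - 4·x - x^2 + 12·x^3)·Dx  (order 1).
h: a_k = 6, 24, 102, 360, 1254, 4152, 13542, …
ICs: h(0) = 6.

f: a_k = -2, -6, -18, -54, -162, -486, -1458, …
g: a_k = -3, -3, -15, -27, -87, -195, -543, …
L₀ := L_f ⊗_s L_g (sym. prod.), ord ≤ 1.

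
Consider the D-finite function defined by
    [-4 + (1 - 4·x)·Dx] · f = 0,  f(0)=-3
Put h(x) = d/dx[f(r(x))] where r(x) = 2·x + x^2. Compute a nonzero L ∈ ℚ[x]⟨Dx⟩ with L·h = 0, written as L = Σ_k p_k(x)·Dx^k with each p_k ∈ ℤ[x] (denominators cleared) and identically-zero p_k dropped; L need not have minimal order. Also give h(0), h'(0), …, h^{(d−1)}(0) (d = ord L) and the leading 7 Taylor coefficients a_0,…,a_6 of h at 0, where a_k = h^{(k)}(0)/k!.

L = (17 + 24·x + 12·x^2) + (-1 + 7·x + 12·x^2 + 4·x^3)·Dx  (order 1).
h: a_k = -24, -408, -5184, -58560, -620160, -6304896, -62318592, …
ICs: h(0) = -24.

f: a_k = -3, -12, -48, -192, -768, -3072, -12288, …
Substitute x→r, Dx→(1/r')Dx; clear ⇒ L₀.
h₀' ⇒ L via d/dx closure of L₀.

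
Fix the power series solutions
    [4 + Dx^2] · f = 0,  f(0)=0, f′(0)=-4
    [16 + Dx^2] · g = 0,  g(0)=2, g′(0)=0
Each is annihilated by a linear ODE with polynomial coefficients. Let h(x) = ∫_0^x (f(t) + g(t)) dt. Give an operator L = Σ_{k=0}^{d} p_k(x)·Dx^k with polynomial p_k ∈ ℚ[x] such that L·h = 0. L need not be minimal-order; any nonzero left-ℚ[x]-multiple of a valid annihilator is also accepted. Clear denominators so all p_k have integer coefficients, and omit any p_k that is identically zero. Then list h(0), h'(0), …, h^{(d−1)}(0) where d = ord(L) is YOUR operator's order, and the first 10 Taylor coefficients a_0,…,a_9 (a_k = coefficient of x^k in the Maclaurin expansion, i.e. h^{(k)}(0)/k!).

f: a_k = 0, -4, 0, 8/3, 0, -8/15, 0, 16/315, 0, -8/2835, …
g: a_k = 2, 0, -16, 0, 64/3, 0, -512/45, 0, 1024/315, 0, …
Sum ⇒ L₀ = lclm(L_f,L_g) in ℚ(x)⟨Dx⟩.
Integrate: L := L₀·Dx.
L = 64·Dx + 20·Dx^3 + Dx^5  (order 5).
h: a_k = 0, 2, -2, -16/3, 2/3, 64/15, -4/45, -512/315, 2/315, 1024/2835, …
ICs: h(0) = 0, h′(0) = 2, h′′(0) = -4, h′′′(0) = -32, h′′′′(0) = 16.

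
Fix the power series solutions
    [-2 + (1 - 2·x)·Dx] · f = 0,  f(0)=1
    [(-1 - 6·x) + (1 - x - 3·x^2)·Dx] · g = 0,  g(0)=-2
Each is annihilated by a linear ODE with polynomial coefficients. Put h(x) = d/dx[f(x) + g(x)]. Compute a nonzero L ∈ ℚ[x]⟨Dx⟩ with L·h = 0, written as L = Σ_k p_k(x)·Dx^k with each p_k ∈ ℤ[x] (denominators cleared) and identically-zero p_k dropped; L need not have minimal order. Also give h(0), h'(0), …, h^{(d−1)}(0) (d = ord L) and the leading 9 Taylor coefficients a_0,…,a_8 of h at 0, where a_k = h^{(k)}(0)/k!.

L = (12 - 288·x + 648·x^2 - 1296·x^3 + 648·x^4) + (9 + 12·x - 126·x^2 + 540·x^3 - 1188·x^4 + 648·x^5)·Dx + (-2 + 15·x - 52·x^2 + 78·x^3 + 27·x^4 - 180·x^5 + 108·x^6)·Dx^2  (order 2).
h: a_k = 0, -8, -18, -88, -240, -780, -2142, -6080, -16254, …
ICs: h(0) = 0, h′(0) = -8.

f: a_k = 1, 2, 4, 8, 16, 32, 64, 128, 256, …
g: a_k = -2, -2, -8, -14, -38, -80, -194, -434, -1016, …
f+g: L₀ = lclm(L_f,L_g), ord ≤ 1+1.
h₀' ⇒ L via d/dx closure of L₀.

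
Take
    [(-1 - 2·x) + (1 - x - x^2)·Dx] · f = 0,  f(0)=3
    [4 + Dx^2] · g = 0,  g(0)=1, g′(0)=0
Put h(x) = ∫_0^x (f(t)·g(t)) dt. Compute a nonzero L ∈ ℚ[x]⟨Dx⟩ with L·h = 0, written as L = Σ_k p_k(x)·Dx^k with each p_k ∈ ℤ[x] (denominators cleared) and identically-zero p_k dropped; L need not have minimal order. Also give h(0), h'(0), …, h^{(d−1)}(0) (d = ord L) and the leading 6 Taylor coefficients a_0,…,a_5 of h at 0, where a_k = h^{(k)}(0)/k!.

f: a_k = 3, 3, 6, 9, 15, 24, …
g: a_k = 1, 0, -2, 0, 2/3, 0, …
L₀ := L_f ⊗_s L_g (sym. prod.), ord ≤ 2.
Integrate: L := L₀·Dx.
L = (-2 + 4·x + 4·x^2)·Dx + (2 + 4·x)·Dx^2 + (-1 + x + x^2)·Dx^3  (order 3).
h: a_k = 0, 3, 3/2, 0, 3/4, 1, …
ICs: h(0) = 0, h′(0) = 3, h′′(0) = 3.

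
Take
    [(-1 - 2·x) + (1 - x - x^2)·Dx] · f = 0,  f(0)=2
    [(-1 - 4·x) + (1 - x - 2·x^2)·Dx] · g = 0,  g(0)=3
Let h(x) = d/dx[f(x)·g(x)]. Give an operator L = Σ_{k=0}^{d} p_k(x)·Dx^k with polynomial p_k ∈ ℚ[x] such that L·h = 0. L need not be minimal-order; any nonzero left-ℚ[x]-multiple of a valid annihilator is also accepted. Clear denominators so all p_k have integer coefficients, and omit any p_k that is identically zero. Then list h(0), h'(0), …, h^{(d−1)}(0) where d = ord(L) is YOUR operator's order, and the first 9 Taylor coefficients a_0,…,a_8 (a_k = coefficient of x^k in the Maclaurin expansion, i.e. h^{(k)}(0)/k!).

f: a_k = 2, 2, 4, 6, 10, 16, 26, 42, 68, …
g: a_k = 3, 3, 9, 15, 33, 63, 129, 255, 513, …
Product ⇒ symmetric product L₀, ord ≤ 1.
h₀' ⇒ L via d/dx closure of L₀.
L = (12 + 6·x - 36·x^2 - 112·x^3 + 36·x^4 + 180·x^5 + 80·x^6) + (-2 + 21·x^2 - 8·x^3 - 50·x^4 + 3·x^5 + 42·x^6 + 16·x^7)·Dx  (order 1).
h: a_k = 12, 72, 234, 720, 1920, 4932, 12012, 28512, 65934, …
ICs: h(0) = 12.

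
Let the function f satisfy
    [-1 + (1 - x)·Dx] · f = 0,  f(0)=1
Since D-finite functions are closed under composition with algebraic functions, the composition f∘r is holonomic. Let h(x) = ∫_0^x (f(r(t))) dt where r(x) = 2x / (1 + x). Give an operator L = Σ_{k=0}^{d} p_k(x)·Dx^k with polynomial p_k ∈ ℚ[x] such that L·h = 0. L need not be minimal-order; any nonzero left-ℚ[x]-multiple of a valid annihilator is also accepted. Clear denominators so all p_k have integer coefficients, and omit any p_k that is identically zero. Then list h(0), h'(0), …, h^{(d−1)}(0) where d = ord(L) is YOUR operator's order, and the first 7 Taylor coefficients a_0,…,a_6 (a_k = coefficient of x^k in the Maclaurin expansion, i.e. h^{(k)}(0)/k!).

L = 2·Dx + (-1 + x^2)·Dx^2  (order 2).
h: a_k = 0, 1, 1, 2/3, 1/2, 2/5, 1/3, …
ICs: h(0) = 0, h′(0) = 1.

f: a_k = 1, 1, 1, 1, 1, 1, 1, …
f∘r: x↦r, Dx↦Dx/r' in L_f ⇒ L₀.
h=∫h₀ ⇒ L = L₀·Dx.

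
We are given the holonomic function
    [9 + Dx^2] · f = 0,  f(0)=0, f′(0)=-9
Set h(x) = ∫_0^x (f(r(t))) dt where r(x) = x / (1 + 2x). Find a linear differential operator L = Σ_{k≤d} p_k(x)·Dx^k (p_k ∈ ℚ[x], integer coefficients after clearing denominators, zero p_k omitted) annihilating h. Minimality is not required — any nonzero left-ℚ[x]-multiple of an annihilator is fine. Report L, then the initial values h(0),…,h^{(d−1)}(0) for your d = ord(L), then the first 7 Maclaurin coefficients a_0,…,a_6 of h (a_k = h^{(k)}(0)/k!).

f: a_k = 0, -9, 0, 27/2, 0, -243/40, 0, …
L₀ from L_f via x↦r, Dx↦r'^{-1}Dx.
h=∫h₀ ⇒ L = L₀·Dx.
L = 9·Dx + (4 + 24·x + 48·x^2 + 32·x^3)·Dx^2 + (1 + 8·x + 24·x^2 + 32·x^3 + 16·x^4)·Dx^3  (order 3).
h: a_k = 0, 0, -9/2, 6, -45/8, -9/5, 2319/80, …
ICs: h(0) = 0, h′(0) = 0, h′′(0) = -9.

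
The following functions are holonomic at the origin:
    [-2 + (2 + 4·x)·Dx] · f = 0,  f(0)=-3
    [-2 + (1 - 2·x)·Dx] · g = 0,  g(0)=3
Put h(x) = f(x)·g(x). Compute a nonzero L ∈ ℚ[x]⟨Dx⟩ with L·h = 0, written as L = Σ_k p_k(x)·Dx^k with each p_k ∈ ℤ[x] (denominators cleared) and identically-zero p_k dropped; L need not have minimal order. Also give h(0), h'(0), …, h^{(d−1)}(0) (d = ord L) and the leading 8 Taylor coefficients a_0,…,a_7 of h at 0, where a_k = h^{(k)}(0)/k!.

L = (3 + 2·x) + (-1 + 4·x^2)·Dx  (order 1).
h: a_k = -9, -27, -99/2, -207/2, -1611/8, -3285/8, -12951/16, -26199/16, …
ICs: h(0) = -9.

f: a_k = -3, -3, 3/2, -3/2, 15/8, -21/8, 63/16, -99/16, …
g: a_k = 3, 6, 12, 24, 48, 96, 192, 384, …
f·g: L₀ = L_f ⊗_s L_g, ord ≤ 1·1.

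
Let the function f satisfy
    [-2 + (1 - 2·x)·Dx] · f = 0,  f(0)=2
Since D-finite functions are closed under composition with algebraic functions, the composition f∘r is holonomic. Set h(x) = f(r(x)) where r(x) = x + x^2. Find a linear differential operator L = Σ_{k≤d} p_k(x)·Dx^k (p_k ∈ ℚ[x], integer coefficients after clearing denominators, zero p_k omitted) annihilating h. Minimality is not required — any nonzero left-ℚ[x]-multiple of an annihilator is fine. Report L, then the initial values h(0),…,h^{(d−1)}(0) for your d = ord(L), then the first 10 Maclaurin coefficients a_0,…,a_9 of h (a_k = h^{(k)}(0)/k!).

f: a_k = 2, 4, 8, 16, 32, 64, 128, 256, 512, 1024, …
Substitute x→r, Dx→(1/r')Dx; clear ⇒ L₀.
L = (2 + 4·x) + (-1 + 2·x + 2·x^2)·Dx  (order 1).
h: a_k = 2, 4, 12, 32, 88, 240, 656, 1792, 4896, 13376, …
ICs: h(0) = 2.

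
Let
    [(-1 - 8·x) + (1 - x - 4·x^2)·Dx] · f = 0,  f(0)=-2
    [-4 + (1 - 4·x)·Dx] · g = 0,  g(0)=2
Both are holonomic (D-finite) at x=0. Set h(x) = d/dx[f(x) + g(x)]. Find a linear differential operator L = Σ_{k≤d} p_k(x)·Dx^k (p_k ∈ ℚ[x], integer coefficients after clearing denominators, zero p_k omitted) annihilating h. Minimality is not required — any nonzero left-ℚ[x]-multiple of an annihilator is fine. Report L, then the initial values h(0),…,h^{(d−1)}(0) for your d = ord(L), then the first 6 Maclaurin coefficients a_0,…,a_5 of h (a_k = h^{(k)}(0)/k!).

f: a_k = -2, -2, -10, -18, -58, -130, …
g: a_k = 2, 8, 32, 128, 512, 2048, …
Weyl lclm of L_f,L_g ⇒ L₀ (ord ≤ 2).
Derive L from L₀ (diff closure).
L = (264 - 384·x + 6912·x^2 - 6144·x^3 + 6144·x^4) + (-21 - 264·x - 96·x^2 + 4608·x^3 - 5376·x^4 + 6144·x^5)·Dx + (-1 + 41·x - 228·x^2 + 288·x^3 + 256·x^4 - 768·x^5 + 1024·x^6)·Dx^2  (order 2).
h: a_k = 6, 44, 330, 1816, 9590, 46980, …
ICs: h(0) = 6, h′(0) = 44.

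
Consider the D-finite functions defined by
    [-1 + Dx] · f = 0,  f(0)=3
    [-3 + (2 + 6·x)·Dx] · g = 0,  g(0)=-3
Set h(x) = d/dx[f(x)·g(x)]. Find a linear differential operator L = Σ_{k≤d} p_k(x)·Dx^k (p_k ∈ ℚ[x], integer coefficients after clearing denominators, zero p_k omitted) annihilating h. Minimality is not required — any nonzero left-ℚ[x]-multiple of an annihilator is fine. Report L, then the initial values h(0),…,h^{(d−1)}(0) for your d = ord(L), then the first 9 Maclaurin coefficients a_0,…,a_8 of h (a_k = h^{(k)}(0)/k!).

f: a_k = 3, 3, 3/2, 1/2, 1/8, 1/40, 1/240, 1/1680, 1/13440, …
g: a_k = -3, -9/2, 27/8, -81/16, 1215/128, -5103/256, 45927/1024, -216513/2048, 8444007/32768, …
L₀ := L_f ⊗_s L_g (sym. prod.), ord ≤ 1.
Differentiate: ansatz ord ≤ ord L₀ ⇒ L.
L = (7 + 60·x + 36·x^2) + (-10 - 42·x - 36·x^2)·Dx  (order 1).
h: a_k = -45/2, -63/4, -639/16, 2013/32, -48471/256, 266511/512, -14933039/10240, 589833983/143360, -3828061859/327680, …
ICs: h(0) = -45/2.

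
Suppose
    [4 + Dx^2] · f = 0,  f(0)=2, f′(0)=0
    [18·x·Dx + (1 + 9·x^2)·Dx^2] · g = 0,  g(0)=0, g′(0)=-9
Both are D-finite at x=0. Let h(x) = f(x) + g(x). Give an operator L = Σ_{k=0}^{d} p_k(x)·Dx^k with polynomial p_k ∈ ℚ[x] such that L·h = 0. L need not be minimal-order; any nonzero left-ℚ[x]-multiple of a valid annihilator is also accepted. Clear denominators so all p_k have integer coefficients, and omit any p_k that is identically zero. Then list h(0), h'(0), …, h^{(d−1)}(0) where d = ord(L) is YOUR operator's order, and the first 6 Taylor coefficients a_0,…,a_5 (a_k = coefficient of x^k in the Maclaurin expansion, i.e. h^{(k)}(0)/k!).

L = (-3744·x + 37584·x^3 + 11664·x^5)·Dx + (-28 + 864·x^2 + 10692·x^4 + 5832·x^6)·Dx^2 + (-936·x + 9396·x^3 + 2916·x^5)·Dx^3 + (-7 + 216·x^2 + 2673·x^4 + 1458·x^6)·Dx^4  (order 4).
h: a_k = 2, -9, -4, 27, 4/3, -729/5, …
ICs: h(0) = 2, h′(0) = -9, h′′(0) = -8, h′′′(0) = 162.

f: a_k = 2, 0, -4, 0, 4/3, 0, …
g: a_k = 0, -9, 0, 27, 0, -729/5, …
Sum ⇒ L₀ = lclm(L_f,L_g) in ℚ(x)⟨Dx⟩.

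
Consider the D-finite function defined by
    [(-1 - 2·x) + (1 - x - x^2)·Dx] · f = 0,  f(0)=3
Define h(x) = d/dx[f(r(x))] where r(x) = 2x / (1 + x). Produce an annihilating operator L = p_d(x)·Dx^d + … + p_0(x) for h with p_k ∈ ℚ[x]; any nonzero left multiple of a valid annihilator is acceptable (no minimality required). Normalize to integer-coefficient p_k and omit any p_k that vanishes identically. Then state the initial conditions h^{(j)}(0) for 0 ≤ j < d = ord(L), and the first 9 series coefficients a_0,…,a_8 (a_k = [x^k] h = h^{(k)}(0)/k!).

L = (6 + 30·x + 90·x^2 + 50·x^3) + (-1 - 6·x + 30·x^3 + 25·x^4)·Dx  (order 1).
h: a_k = 6, 36, 90, 360, 750, 2700, 5250, 18000, 33750, …
ICs: h(0) = 6.

f: a_k = 3, 3, 6, 9, 15, 24, 39, 63, 102, …
Substitute x→r, Dx→(1/r')Dx; clear ⇒ L₀.
Differentiate: ansatz ord ≤ ord L₀ ⇒ L.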